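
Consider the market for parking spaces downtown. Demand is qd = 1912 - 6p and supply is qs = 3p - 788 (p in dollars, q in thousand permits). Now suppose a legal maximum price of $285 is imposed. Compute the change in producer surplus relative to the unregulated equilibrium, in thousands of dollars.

Setting quantity demanded equal to quantity supplied, 1912 - 6p = 3p - 788, gives p* = 300 and q* = 112.
Because the ceiling (285) lies below the market-clearing price, it is binding.
At p = 285: qd = 1912 - 6·285 = 202 and qs = 3·285 - 788 = 67.
Producer surplus without the control is ½ · (300 - 788/3) · 112 = 6272/3.
With the ceiling, producers sell 67 units at 285, so PS = ½ · (285 - 788/3) · 67 = 4489/6.
Change in producer surplus = 4489/6 - 6272/3 = -1342.5.

-1342.5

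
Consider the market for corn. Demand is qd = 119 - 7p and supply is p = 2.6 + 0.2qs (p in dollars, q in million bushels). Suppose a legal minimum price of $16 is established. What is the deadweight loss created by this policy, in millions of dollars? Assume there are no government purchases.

Rearranging supply gives qs = 5p - 13. Equilibrium: 119 - 7p = 5p - 13, so 132 = 12p and p* = 11, q* = 42.
Because the floor (16) lies above the market-clearing price, it is binding.
At p = 16: qd = 119 - 7·16 = 7 and qs = 5·16 - 13 = 67.
Quantity traded falls to 7. At q = 7 the demand price is (119 - 7)/7 = 16 and the supply price is (13 + 7)/5 = 4.
Deadweight loss = ½ · (16 - 4) · (42 - 7) = ½ · 12 · 35 = 210.

210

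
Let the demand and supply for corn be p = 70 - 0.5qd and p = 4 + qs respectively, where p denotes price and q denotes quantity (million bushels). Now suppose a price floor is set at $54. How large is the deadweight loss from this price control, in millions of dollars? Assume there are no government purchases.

108

Rearranging demand gives qd = 140 - 2p; rearranging supply gives qs = p - 4. Without the control the market clears where 140 - 2p = p - 4, i.e. p* = 48 and q* = 44.
Because the floor (54) lies above the market-clearing price, it is binding.
At p = 54: qd = 140 - 2·54 = 32 and qs = 54 - 4 = 50.
Quantity traded falls to 32. At q = 32 the demand price is (140 - 32)/2 = 54 and the supply price is 4 + 32 = 36.
Deadweight loss = ½ · (54 - 36) · (44 - 32) = ½ · 18 · 12 = 108.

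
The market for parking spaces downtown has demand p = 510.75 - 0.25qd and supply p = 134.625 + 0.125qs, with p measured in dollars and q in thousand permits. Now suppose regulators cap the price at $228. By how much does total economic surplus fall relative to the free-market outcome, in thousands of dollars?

Rearranging demand gives qd = 2043 - 4p; rearranging supply gives qs = 8p - 1077. Without the control the market clears where 2043 - 4p = 8p - 1077, i.e. p* = 260 and q* = 1003.
Since 228 < 260, the ceiling is binding.
At p = 228: qd = 2043 - 4·228 = 1131 and qs = 8·228 - 1077 = 747.
Quantity traded falls to 747. At q = 747 the demand price is (2043 - 747)/4 = 324 and the supply price is (1077 + 747)/8 = 228.
Deadweight loss = ½ · (324 - 228) · (1003 - 747) = ½ · 96 · 256 = 12288.

12288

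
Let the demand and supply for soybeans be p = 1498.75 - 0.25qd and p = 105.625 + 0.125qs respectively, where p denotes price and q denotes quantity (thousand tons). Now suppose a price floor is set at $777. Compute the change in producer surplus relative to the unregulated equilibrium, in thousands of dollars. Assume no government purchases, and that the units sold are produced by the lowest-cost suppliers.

554760

Rearranging demand gives qd = 5995 - 4p; rearranging supply gives qs = 8p - 845. Setting quantity demanded equal to quantity supplied, 5995 - 4p = 8p - 845, gives p* = 570 and q* = 3715.
Since 777 > 570, the floor is binding.
At p = 777: qd = 5995 - 4·777 = 2887 and qs = 8·777 - 845 = 5371.
Producer surplus without the control is ½ · (570 - 105.625) · 3715 = 862576.5625.
With the floor, 2887 units are sold at 777. The supply price at q = 2887 is 466.5, so PS = ½ · [(777 - 105.625) + (777 - 466.5)] · 2887 = 1417336.5625.
Change in producer surplus = 1417336.5625 - 862576.5625 = 554760.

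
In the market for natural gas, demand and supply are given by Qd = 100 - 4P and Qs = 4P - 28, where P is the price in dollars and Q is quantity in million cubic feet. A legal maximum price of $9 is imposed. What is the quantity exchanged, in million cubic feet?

8

Setting quantity demanded equal to quantity supplied, 100 - 4P = 4P - 28, gives P* = 16 and Q* = 36.
Because the ceiling (9) lies below the market-clearing price, it is binding.
At P = 9: Qd = 100 - 4·9 = 64 and Qs = 4·9 - 28 = 8.
The quantity actually transacted is the short side, supply: 8.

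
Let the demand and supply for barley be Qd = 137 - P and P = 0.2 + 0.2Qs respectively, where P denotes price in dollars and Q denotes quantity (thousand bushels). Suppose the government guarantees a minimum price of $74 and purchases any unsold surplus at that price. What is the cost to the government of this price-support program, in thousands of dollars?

Rearranging supply gives Qs = 5P - 1. Equilibrium: 137 - P = 5P - 1, so 138 = 6P and P* = 23, Q* = 114.
The floor of 74 is above the equilibrium price 23, so it binds.
At P = 74: Qd = 137 - 74 = 63 and Qs = 5·74 - 1 = 369.
Surplus = Qs - Qd = 306.
Government expenditure = surplus × support price = 306 × 74 = 22644.

22644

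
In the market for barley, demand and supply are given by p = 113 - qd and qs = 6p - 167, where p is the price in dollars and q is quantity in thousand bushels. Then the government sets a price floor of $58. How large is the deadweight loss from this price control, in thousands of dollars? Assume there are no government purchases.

Rearranging demand gives qd = 113 - p. Equilibrium: 113 - p = 6p - 167, so 280 = 7p and p* = 40, q* = 73.
Because the floor (58) lies above the market-clearing price, it is binding.
At p = 58: qd = 113 - 58 = 55 and qs = 6·58 - 167 = 181.
Quantity traded falls to 55. At q = 55 the demand price is 113 - 55 = 58 and the supply price is (167 + 55)/6 = 37.
Deadweight loss = ½ · (58 - 37) · (73 - 55) = ½ · 21 · 18 = 189.

189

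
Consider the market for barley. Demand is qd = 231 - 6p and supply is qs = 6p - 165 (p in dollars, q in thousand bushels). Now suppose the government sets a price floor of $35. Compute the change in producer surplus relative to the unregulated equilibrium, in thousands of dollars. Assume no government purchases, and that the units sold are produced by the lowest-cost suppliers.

Without the control the market clears where 231 - 6p = 6p - 165, i.e. p* = 33 and q* = 33.
The floor of 35 is above the equilibrium price 33, so it binds.
At p = 35: qd = 231 - 6·35 = 21 and qs = 6·35 - 165 = 45.
Producer surplus without the control is ½ · (33 - 27.5) · 33 = 90.75.
With the floor, 21 units are sold at 35. The supply price at q = 21 is 31, so PS = ½ · [(35 - 27.5) + (35 - 31)] · 21 = 120.75.
Change in producer surplus = 120.75 - 90.75 = 30.

30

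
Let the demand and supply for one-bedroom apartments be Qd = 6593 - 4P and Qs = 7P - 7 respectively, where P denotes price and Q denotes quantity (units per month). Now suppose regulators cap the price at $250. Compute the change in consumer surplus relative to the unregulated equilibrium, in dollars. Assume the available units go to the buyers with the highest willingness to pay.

-140262.5

Setting quantity demanded equal to quantity supplied, 6593 - 4P = 7P - 7, gives P* = 600 and Q* = 4193.
The ceiling of 250 is below the equilibrium price 600, so it binds.
At P = 250: Qd = 6593 - 4·250 = 5593 and Qs = 7·250 - 7 = 1743.
Consumer surplus without the control is ½ · (1648.25 - 600) · 4193 = 2197656.125.
With the ceiling, 1743 units are sold at 250 (assume they go to the highest-value buyers). The demand price at Q = 1743 is 1212.5, so CS = ½ · [(1648.25 - 250) + (1212.5 - 250)] · 1743 = 2057393.625.
Change in consumer surplus = 2057393.625 - 2197656.125 = -140262.5.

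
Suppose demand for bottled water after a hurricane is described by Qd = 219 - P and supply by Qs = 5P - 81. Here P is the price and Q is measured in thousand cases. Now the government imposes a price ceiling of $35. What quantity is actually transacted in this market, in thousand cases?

94

Setting quantity demanded equal to quantity supplied, 219 - P = 5P - 81, gives P* = 50 and Q* = 169.
Since 35 < 50, the ceiling is binding.
At P = 35: Qd = 219 - 35 = 184 and Qs = 5·35 - 81 = 94.
The quantity actually transacted is the short side, supply: 94.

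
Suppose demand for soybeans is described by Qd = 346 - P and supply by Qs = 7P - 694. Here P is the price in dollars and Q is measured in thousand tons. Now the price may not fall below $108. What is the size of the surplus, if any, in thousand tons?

0

Setting quantity demanded equal to quantity supplied, 346 - P = 7P - 694, gives P* = 130 and Q* = 216.
Since 108 is below P* = 130, the floor does not bind and the free-market outcome prevails.
Since the control does not bind, there is no surplus.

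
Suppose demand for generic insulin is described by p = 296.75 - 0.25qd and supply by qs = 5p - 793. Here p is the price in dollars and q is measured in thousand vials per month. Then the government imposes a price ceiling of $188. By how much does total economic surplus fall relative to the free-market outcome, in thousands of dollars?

5760

Rearranging demand gives qd = 1187 - 4p. Equilibrium: 1187 - 4p = 5p - 793, so 1980 = 9p and p* = 220, q* = 307.
The ceiling of 188 is below the equilibrium price 220, so it binds.
At p = 188: qd = 1187 - 4·188 = 435 and qs = 5·188 - 793 = 147.
Quantity traded falls to 147. At q = 147 the demand price is (1187 - 147)/4 = 260 and the supply price is (793 + 147)/5 = 188.
Deadweight loss = ½ · (260 - 188) · (307 - 147) = ½ · 72 · 160 = 5760.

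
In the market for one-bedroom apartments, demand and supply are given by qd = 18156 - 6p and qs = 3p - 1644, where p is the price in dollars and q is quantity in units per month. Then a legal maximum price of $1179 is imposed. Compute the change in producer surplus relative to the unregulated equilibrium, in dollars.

Setting quantity demanded equal to quantity supplied, 18156 - 6p = 3p - 1644, gives p* = 2200 and q* = 4956.
Since 1179 < 2200, the ceiling is binding.
At p = 1179: qd = 18156 - 6·1179 = 11082 and qs = 3·1179 - 1644 = 1893.
Producer surplus without the control is ½ · (2200 - 548) · 4956 = 4093656.
With the ceiling, producers sell 1893 units at 1179, so PS = ½ · (1179 - 548) · 1893 = 597241.5.
Change in producer surplus = 597241.5 - 4093656 = -3496414.5.

-3496414.5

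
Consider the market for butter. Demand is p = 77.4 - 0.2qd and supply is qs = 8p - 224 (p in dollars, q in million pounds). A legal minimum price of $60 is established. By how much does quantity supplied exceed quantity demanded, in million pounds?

169

Rearranging demand gives qd = 387 - 5p. Setting quantity demanded equal to quantity supplied, 387 - 5p = 8p - 224, gives p* = 47 and q* = 152.
The floor of 60 is above the equilibrium price 47, so it binds.
At p = 60: qd = 387 - 5·60 = 87 and qs = 8·60 - 224 = 256.
Surplus = qs - qd = 256 - 87 = 169.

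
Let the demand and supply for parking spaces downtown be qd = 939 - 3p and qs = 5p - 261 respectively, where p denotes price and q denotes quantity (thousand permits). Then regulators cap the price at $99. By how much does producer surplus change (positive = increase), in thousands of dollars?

Setting quantity demanded equal to quantity supplied, 939 - 3p = 5p - 261, gives p* = 150 and q* = 489.
Since 99 < 150, the ceiling is binding.
At p = 99: qd = 939 - 3·99 = 642 and qs = 5·99 - 261 = 234.
Producer surplus without the control is ½ · (150 - 52.2) · 489 = 23912.1.
With the ceiling, producers sell 234 units at 99, so PS = ½ · (99 - 52.2) · 234 = 5475.6.
Change in producer surplus = 5475.6 - 23912.1 = -18436.5.

-18436.5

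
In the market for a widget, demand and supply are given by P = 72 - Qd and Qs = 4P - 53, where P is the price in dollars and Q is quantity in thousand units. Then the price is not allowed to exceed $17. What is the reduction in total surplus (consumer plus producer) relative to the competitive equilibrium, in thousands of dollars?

640

Rearranging demand gives Qd = 72 - P. In a free market, 72 - P = 4P - 53 gives the equilibrium P* = 25, Q* = 47.
Because the ceiling (17) lies below the market-clearing price, it is binding.
At P = 17: Qd = 72 - 17 = 55 and Qs = 4·17 - 53 = 15.
Quantity traded falls to 15. At Q = 15 the demand price is 72 - 15 = 57 and the supply price is (53 + 15)/4 = 17.
Deadweight loss = ½ · (57 - 17) · (47 - 15) = ½ · 40 · 32 = 640.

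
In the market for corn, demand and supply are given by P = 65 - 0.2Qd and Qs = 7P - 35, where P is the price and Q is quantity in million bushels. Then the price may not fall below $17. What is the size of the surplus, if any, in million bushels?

0

Rearranging demand gives Qd = 325 - 5P. Setting quantity demanded equal to quantity supplied, 325 - 5P = 7P - 35, gives P* = 30 and Q* = 175.
Since 17 is below P* = 30, the floor does not bind and the free-market outcome prevails.
Since the control does not bind, there is no surplus.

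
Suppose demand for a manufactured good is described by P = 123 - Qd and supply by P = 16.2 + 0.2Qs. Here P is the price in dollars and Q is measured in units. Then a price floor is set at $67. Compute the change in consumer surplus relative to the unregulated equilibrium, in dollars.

-2392.5

Rearranging demand gives Qd = 123 - P; rearranging supply gives Qs = 5P - 81. Equilibrium: 123 - P = 5P - 81, so 204 = 6P and P* = 34, Q* = 89.
Because the floor (67) lies above the market-clearing price, it is binding.
At P = 67: Qd = 123 - 67 = 56 and Qs = 5·67 - 81 = 254.
Consumer surplus without the control is ½ · (123 - 34) · 89 = 3960.5.
With the floor, consumers buy 56 units at 67, so CS = ½ · (123 - 67) · 56 = 1568.
Change in consumer surplus = 1568 - 3960.5 = -2392.5.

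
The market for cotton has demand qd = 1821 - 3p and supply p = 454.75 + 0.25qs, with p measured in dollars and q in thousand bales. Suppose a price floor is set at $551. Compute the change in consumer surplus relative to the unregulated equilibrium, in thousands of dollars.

-6649.5

Rearranging supply gives qs = 4p - 1819. Equilibrium: 1821 - 3p = 4p - 1819, so 3640 = 7p and p* = 520, q* = 261.
The floor of 551 is above the equilibrium price 520, so it binds.
At p = 551: qd = 1821 - 3·551 = 168 and qs = 4·551 - 1819 = 385.
Consumer surplus without the control is ½ · (607 - 520) · 261 = 11353.5.
With the floor, consumers buy 168 units at 551, so CS = ½ · (607 - 551) · 168 = 4704.
Change in consumer surplus = 4704 - 11353.5 = -6649.5.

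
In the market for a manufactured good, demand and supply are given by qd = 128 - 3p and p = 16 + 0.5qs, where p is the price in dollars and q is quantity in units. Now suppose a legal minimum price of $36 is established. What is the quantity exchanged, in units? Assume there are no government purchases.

Rearranging supply gives qs = 2p - 32. Setting quantity demanded equal to quantity supplied, 128 - 3p = 2p - 32, gives p* = 32 and q* = 32.
Because the floor (36) lies above the market-clearing price, it is binding.
At p = 36: qd = 128 - 3·36 = 20 and qs = 2·36 - 32 = 40.
The quantity actually transacted is the short side, demand: 20.

20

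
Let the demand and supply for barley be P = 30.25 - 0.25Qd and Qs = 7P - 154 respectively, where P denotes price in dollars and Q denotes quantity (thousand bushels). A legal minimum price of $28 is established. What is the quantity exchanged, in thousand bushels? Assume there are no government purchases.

9

Rearranging demand gives Qd = 121 - 4P. Equilibrium: 121 - 4P = 7P - 154, so 275 = 11P and P* = 25, Q* = 21.
Because the floor (28) lies above the market-clearing price, it is binding.
At P = 28: Qd = 121 - 4·28 = 9 and Qs = 7·28 - 154 = 42.
The quantity actually transacted is the short side, demand: 9.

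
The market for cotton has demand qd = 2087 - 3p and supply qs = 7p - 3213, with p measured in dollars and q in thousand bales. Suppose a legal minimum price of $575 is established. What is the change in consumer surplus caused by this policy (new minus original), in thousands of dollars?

In a free market, 2087 - 3p = 7p - 3213 gives the equilibrium p* = 530, q* = 497.
Since 575 > 530, the floor is binding.
At p = 575: qd = 2087 - 3·575 = 362 and qs = 7·575 - 3213 = 812.
Consumer surplus without the control is ½ · (2087/3 - 530) · 497 = 247009/6.
With the floor, consumers buy 362 units at 575, so CS = ½ · (2087/3 - 575) · 362 = 65522/3.
Change in consumer surplus = 65522/3 - 247009/6 = -19327.5.

-19327.5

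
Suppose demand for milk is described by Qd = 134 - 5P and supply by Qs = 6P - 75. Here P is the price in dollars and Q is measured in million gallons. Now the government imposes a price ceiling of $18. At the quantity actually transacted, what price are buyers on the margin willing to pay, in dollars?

In a free market, 134 - 5P = 6P - 75 gives the equilibrium P* = 19, Q* = 39.
The ceiling of 18 is below the equilibrium price 19, so it binds.
At P = 18: Qd = 134 - 5·18 = 44 and Qs = 6·18 - 75 = 33.
Only 33 units reach the market. On the demand curve, the marginal buyer's willingness to pay at Q = 33 is (134 - 33)/5 = 20.2.

20.2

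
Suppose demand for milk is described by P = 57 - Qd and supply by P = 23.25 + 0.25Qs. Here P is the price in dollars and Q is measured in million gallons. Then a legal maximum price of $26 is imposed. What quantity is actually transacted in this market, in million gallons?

Rearranging demand gives Qd = 57 - P; rearranging supply gives Qs = 4P - 93. In a free market, 57 - P = 4P - 93 gives the equilibrium P* = 30, Q* = 27.
The ceiling of 26 is below the equilibrium price 30, so it binds.
At P = 26: Qd = 57 - 26 = 31 and Qs = 4·26 - 93 = 11.
The quantity actually transacted is the short side, supply: 11.

11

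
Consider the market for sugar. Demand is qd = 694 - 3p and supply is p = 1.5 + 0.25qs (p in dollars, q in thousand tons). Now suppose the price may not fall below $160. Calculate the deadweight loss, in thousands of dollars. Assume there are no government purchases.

9450

Rearranging supply gives qs = 4p - 6. Equilibrium: 694 - 3p = 4p - 6, so 700 = 7p and p* = 100, q* = 394.
Since 160 > 100, the floor is binding.
At p = 160: qd = 694 - 3·160 = 214 and qs = 4·160 - 6 = 634.
Quantity traded falls to 214. At q = 214 the demand price is (694 - 214)/3 = 160 and the supply price is (6 + 214)/4 = 55.
Deadweight loss = ½ · (160 - 55) · (394 - 214) = ½ · 105 · 180 = 9450.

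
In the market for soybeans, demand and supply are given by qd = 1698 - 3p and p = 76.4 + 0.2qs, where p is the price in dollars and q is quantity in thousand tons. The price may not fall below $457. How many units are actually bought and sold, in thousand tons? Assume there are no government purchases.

327

Rearranging supply gives qs = 5p - 382. Setting quantity demanded equal to quantity supplied, 1698 - 3p = 5p - 382, gives p* = 260 and q* = 918.
Because the floor (457) lies above the market-clearing price, it is binding.
At p = 457: qd = 1698 - 3·457 = 327 and qs = 5·457 - 382 = 1903.
The quantity actually transacted is the short side, demand: 327.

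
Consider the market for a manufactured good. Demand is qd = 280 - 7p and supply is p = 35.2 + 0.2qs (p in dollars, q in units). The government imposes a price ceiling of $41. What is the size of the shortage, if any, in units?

Rearranging supply gives qs = 5p - 176. In a free market, 280 - 7p = 5p - 176 gives the equilibrium p* = 38, q* = 14.
Since 41 is above p* = 38, the ceiling does not bind and the free-market outcome prevails.
Since the control does not bind, there is no shortage.

0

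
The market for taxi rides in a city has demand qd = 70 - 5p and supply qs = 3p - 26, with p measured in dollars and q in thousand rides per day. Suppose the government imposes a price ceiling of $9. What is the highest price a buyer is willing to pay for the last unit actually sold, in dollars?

Setting quantity demanded equal to quantity supplied, 70 - 5p = 3p - 26, gives p* = 12 and q* = 10.
The ceiling of 9 is below the equilibrium price 12, so it binds.
At p = 9: qd = 70 - 5·9 = 25 and qs = 3·9 - 26 = 1.
Only 1 units reach the market. On the demand curve, the marginal buyer's willingness to pay at q = 1 is (70 - 1)/5 = 13.8.

13.8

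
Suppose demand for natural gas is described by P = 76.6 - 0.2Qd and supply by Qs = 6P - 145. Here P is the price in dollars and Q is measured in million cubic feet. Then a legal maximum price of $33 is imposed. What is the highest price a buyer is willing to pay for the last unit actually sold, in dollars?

Rearranging demand gives Qd = 383 - 5P. Equilibrium: 383 - 5P = 6P - 145, so 528 = 11P and P* = 48, Q* = 143.
Because the ceiling (33) lies below the market-clearing price, it is binding.
At P = 33: Qd = 383 - 5·33 = 218 and Qs = 6·33 - 145 = 53.
Only 53 units reach the market. On the demand curve, the marginal buyer's willingness to pay at Q = 53 is (383 - 53)/5 = 66.

66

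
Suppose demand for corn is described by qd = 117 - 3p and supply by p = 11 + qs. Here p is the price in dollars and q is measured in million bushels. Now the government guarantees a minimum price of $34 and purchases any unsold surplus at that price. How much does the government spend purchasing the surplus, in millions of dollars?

Rearranging supply gives qs = p - 11. Without the control the market clears where 117 - 3p = p - 11, i.e. p* = 32 and q* = 21.
Because the floor (34) lies above the market-clearing price, it is binding.
At p = 34: qd = 117 - 3·34 = 15 and qs = 34 - 11 = 23.
Surplus = qs - qd = 8.
Government expenditure = surplus × support price = 8 × 34 = 272.

272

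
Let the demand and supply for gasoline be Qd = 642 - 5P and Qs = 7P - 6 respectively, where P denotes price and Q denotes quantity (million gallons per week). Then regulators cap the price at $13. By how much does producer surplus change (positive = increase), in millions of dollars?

Setting quantity demanded equal to quantity supplied, 642 - 5P = 7P - 6, gives P* = 54 and Q* = 372.
The ceiling of 13 is below the equilibrium price 54, so it binds.
At P = 13: Qd = 642 - 5·13 = 577 and Qs = 7·13 - 6 = 85.
Producer surplus without the control is ½ · (54 - 6/7) · 372 = 69192/7.
With the ceiling, producers sell 85 units at 13, so PS = ½ · (13 - 6/7) · 85 = 7225/14.
Change in producer surplus = 7225/14 - 69192/7 = -9368.5.

-9368.5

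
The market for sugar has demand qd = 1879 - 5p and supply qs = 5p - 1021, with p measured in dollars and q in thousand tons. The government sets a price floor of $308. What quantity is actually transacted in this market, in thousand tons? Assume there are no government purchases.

339

In a free market, 1879 - 5p = 5p - 1021 gives the equilibrium p* = 290, q* = 429.
The floor of 308 is above the equilibrium price 290, so it binds.
At p = 308: qd = 1879 - 5·308 = 339 and qs = 5·308 - 1021 = 519.
The quantity actually transacted is the short side, demand: 339.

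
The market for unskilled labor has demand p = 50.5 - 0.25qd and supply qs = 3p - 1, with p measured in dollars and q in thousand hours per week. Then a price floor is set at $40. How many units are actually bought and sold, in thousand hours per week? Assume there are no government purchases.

Rearranging demand gives qd = 202 - 4p. Setting quantity demanded equal to quantity supplied, 202 - 4p = 3p - 1, gives p* = 29 and q* = 86.
The floor of 40 is above the equilibrium price 29, so it binds.
At p = 40: qd = 202 - 4·40 = 42 and qs = 3·40 - 1 = 119.
The quantity actually transacted is the short side, demand: 42.

42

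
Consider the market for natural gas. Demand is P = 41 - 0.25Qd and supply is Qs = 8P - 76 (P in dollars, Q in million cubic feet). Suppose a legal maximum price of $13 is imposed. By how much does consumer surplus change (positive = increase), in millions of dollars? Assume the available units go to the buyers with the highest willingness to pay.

Rearranging demand gives Qd = 164 - 4P. Equilibrium: 164 - 4P = 8P - 76, so 240 = 12P and P* = 20, Q* = 84.
Because the ceiling (13) lies below the market-clearing price, it is binding.
At P = 13: Qd = 164 - 4·13 = 112 and Qs = 8·13 - 76 = 28.
Consumer surplus without the control is ½ · (41 - 20) · 84 = 882.
With the ceiling, 28 units are sold at 13 (assume they go to the highest-value buyers). The demand price at Q = 28 is 34, so CS = ½ · [(41 - 13) + (34 - 13)] · 28 = 686.
Change in consumer surplus = 686 - 882 = -196.

-196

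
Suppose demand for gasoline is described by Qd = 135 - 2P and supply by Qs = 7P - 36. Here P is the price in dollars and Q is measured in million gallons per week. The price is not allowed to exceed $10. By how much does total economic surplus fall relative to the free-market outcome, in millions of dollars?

1275.75

Equilibrium: 135 - 2P = 7P - 36, so 171 = 9P and P* = 19, Q* = 97.
Since 10 < 19, the ceiling is binding.
At P = 10: Qd = 135 - 2·10 = 115 and Qs = 7·10 - 36 = 34.
Quantity traded falls to 34. At Q = 34 the demand price is (135 - 34)/2 = 50.5 and the supply price is (36 + 34)/7 = 10.
Deadweight loss = ½ · (50.5 - 10) · (97 - 34) = ½ · 40.5 · 63 = 1275.75.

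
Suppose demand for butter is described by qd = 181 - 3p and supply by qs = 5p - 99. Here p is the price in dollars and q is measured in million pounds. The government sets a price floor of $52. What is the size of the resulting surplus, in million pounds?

Equilibrium: 181 - 3p = 5p - 99, so 280 = 8p and p* = 35, q* = 76.
The floor of 52 is above the equilibrium price 35, so it binds.
At p = 52: qd = 181 - 3·52 = 25 and qs = 5·52 - 99 = 161.
Surplus = qs - qd = 161 - 25 = 136.

136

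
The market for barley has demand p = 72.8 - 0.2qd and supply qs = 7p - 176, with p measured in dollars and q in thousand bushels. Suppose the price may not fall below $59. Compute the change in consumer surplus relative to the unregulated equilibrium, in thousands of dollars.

-1456

Rearranging demand gives qd = 364 - 5p. In a free market, 364 - 5p = 7p - 176 gives the equilibrium p* = 45, q* = 139.
Since 59 > 45, the floor is binding.
At p = 59: qd = 364 - 5·59 = 69 and qs = 7·59 - 176 = 237.
Consumer surplus without the control is ½ · (72.8 - 45) · 139 = 1932.1.
With the floor, consumers buy 69 units at 59, so CS = ½ · (72.8 - 59) · 69 = 476.1.
Change in consumer surplus = 476.1 - 1932.1 = -1456.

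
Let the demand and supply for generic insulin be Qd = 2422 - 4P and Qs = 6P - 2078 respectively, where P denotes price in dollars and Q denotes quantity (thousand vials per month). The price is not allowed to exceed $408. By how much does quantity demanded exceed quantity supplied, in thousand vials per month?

Without the control the market clears where 2422 - 4P = 6P - 2078, i.e. P* = 450 and Q* = 622.
Because the ceiling (408) lies below the market-clearing price, it is binding.
At P = 408: Qd = 2422 - 4·408 = 790 and Qs = 6·408 - 2078 = 370.
Shortage = Qd - Qs = 790 - 370 = 420.

420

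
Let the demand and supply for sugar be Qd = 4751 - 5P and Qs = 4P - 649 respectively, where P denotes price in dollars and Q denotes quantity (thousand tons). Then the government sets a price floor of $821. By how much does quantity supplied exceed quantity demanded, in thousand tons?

Equilibrium: 4751 - 5P = 4P - 649, so 5400 = 9P and P* = 600, Q* = 1751.
The floor of 821 is above the equilibrium price 600, so it binds.
At P = 821: Qd = 4751 - 5·821 = 646 and Qs = 4·821 - 649 = 2635.
Surplus = Qs - Qd = 2635 - 646 = 1989.

1989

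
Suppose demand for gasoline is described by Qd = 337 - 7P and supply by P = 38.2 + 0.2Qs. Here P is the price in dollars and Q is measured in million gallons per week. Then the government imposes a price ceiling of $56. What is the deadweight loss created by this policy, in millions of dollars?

0

Rearranging supply gives Qs = 5P - 191. In a free market, 337 - 7P = 5P - 191 gives the equilibrium P* = 44, Q* = 29.
The ceiling of 56 is above the equilibrium price 44, so it is not binding; the market clears at P* = 44, Q* = 29.
Since the control does not bind, no trades are prevented and deadweight loss is zero.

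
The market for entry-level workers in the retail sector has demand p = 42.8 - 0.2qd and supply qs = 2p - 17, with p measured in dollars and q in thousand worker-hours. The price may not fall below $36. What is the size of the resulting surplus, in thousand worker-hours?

Rearranging demand gives qd = 214 - 5p. In a free market, 214 - 5p = 2p - 17 gives the equilibrium p* = 33, q* = 49.
Because the floor (36) lies above the market-clearing price, it is binding.
At p = 36: qd = 214 - 5·36 = 34 and qs = 2·36 - 17 = 55.
Surplus = qs - qd = 55 - 34 = 21.

21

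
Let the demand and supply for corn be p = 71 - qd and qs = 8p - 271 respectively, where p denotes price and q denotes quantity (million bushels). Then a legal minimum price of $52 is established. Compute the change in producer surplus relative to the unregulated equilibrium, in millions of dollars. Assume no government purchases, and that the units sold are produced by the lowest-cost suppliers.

Rearranging demand gives qd = 71 - p. Equilibrium: 71 - p = 8p - 271, so 342 = 9p and p* = 38, q* = 33.
Because the floor (52) lies above the market-clearing price, it is binding.
At p = 52: qd = 71 - 52 = 19 and qs = 8·52 - 271 = 145.
Producer surplus without the control is ½ · (38 - 33.875) · 33 = 68.0625.
With the floor, 19 units are sold at 52. The supply price at q = 19 is 36.25, so PS = ½ · [(52 - 33.875) + (52 - 36.25)] · 19 = 321.8125.
Change in producer surplus = 321.8125 - 68.0625 = 253.75.

253.75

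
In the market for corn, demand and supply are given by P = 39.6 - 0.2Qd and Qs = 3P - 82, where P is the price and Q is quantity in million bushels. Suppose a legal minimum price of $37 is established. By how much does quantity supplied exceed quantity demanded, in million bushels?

16

Rearranging demand gives Qd = 198 - 5P. Equilibrium: 198 - 5P = 3P - 82, so 280 = 8P and P* = 35, Q* = 23.
Since 37 > 35, the floor is binding.
At P = 37: Qd = 198 - 5·37 = 13 and Qs = 3·37 - 82 = 29.
Surplus = Qs - Qd = 29 - 13 = 16.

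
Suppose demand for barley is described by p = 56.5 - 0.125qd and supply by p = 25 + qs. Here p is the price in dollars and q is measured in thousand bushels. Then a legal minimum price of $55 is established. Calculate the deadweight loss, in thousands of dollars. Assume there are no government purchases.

144

Rearranging demand gives qd = 452 - 8p; rearranging supply gives qs = p - 25. Equilibrium: 452 - 8p = p - 25, so 477 = 9p and p* = 53, q* = 28.
Since 55 > 53, the floor is binding.
At p = 55: qd = 452 - 8·55 = 12 and qs = 55 - 25 = 30.
Quantity traded falls to 12. At q = 12 the demand price is (452 - 12)/8 = 55 and the supply price is 25 + 12 = 37.
Deadweight loss = ½ · (55 - 37) · (28 - 12) = ½ · 18 · 16 = 144.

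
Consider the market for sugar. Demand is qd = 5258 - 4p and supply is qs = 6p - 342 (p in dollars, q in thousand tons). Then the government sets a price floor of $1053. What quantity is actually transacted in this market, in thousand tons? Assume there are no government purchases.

1046

In a free market, 5258 - 4p = 6p - 342 gives the equilibrium p* = 560, q* = 3018.
Since 1053 > 560, the floor is binding.
At p = 1053: qd = 5258 - 4·1053 = 1046 and qs = 6·1053 - 342 = 5976.
The quantity actually transacted is the short side, demand: 1046.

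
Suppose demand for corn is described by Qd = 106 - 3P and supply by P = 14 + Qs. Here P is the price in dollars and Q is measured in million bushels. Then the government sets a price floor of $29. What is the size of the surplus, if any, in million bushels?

0

Rearranging supply gives Qs = P - 14. Equilibrium: 106 - 3P = P - 14, so 120 = 4P and P* = 30, Q* = 16.
Since 29 is below P* = 30, the floor does not bind and the free-market outcome prevails.
Since the control does not bind, there is no surplus.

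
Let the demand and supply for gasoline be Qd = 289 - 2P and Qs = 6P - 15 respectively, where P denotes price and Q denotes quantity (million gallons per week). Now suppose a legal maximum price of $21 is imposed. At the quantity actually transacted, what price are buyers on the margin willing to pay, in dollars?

Without the control the market clears where 289 - 2P = 6P - 15, i.e. P* = 38 and Q* = 213.
Because the ceiling (21) lies below the market-clearing price, it is binding.
At P = 21: Qd = 289 - 2·21 = 247 and Qs = 6·21 - 15 = 111.
Only 111 units reach the market. On the demand curve, the marginal buyer's willingness to pay at Q = 111 is (289 - 111)/2 = 89.

89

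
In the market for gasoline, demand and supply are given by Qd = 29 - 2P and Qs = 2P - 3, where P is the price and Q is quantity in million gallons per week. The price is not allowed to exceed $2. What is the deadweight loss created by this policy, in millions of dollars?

Without the control the market clears where 29 - 2P = 2P - 3, i.e. P* = 8 and Q* = 13.
Because the ceiling (2) lies below the market-clearing price, it is binding.
At P = 2: Qd = 29 - 2·2 = 25 and Qs = 2·2 - 3 = 1.
Quantity traded falls to 1. At Q = 1 the demand price is (29 - 1)/2 = 14 and the supply price is (3 + 1)/2 = 2.
Deadweight loss = ½ · (14 - 2) · (13 - 1) = ½ · 12 · 12 = 72.

72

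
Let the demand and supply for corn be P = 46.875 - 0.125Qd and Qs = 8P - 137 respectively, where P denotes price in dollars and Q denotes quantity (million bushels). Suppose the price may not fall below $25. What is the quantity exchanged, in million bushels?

119

Rearranging demand gives Qd = 375 - 8P. Equilibrium: 375 - 8P = 8P - 137, so 512 = 16P and P* = 32, Q* = 119.
The floor of 25 is below the equilibrium price 32, so it is not binding; the market clears at P* = 32, Q* = 119.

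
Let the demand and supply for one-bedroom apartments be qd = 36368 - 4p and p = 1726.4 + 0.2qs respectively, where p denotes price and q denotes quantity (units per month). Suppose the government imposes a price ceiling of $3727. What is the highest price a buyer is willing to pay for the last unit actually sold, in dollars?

Rearranging supply gives qs = 5p - 8632. Without the control the market clears where 36368 - 4p = 5p - 8632, i.e. p* = 5000 and q* = 16368.
The ceiling of 3727 is below the equilibrium price 5000, so it binds.
At p = 3727: qd = 36368 - 4·3727 = 21460 and qs = 5·3727 - 8632 = 10003.
Only 10003 units reach the market. On the demand curve, the marginal buyer's willingness to pay at q = 10003 is (36368 - 10003)/4 = 6591.25.

6591.25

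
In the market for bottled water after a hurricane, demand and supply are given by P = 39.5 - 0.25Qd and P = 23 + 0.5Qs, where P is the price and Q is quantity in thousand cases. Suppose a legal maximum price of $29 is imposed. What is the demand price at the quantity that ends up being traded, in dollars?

Rearranging demand gives Qd = 158 - 4P; rearranging supply gives Qs = 2P - 46. In a free market, 158 - 4P = 2P - 46 gives the equilibrium P* = 34, Q* = 22.
The ceiling of 29 is below the equilibrium price 34, so it binds.
At P = 29: Qd = 158 - 4·29 = 42 and Qs = 2·29 - 46 = 12.
Only 12 units reach the market. On the demand curve, the marginal buyer's willingness to pay at Q = 12 is (158 - 12)/4 = 36.5.

36.5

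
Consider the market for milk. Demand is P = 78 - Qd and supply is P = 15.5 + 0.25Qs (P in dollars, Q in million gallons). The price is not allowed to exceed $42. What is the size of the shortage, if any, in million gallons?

Rearranging demand gives Qd = 78 - P; rearranging supply gives Qs = 4P - 62. Equilibrium: 78 - P = 4P - 62, so 140 = 5P and P* = 28, Q* = 50.
The ceiling of 42 is above the equilibrium price 28, so it is not binding; the market clears at P* = 28, Q* = 50.
Since the control does not bind, there is no shortage.

0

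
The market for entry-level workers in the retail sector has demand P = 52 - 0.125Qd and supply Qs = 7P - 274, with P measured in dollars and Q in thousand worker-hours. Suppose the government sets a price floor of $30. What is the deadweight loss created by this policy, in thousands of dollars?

0

Rearranging demand gives Qd = 416 - 8P. Equilibrium: 416 - 8P = 7P - 274, so 690 = 15P and P* = 46, Q* = 48.
Since 30 is below P* = 46, the floor does not bind and the free-market outcome prevails.
Since the control does not bind, no trades are prevented and deadweight loss is zero.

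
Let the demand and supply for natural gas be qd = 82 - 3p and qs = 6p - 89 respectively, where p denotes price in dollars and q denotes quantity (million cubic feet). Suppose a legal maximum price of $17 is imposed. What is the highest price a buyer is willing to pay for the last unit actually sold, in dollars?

Without the control the market clears where 82 - 3p = 6p - 89, i.e. p* = 19 and q* = 25.
The ceiling of 17 is below the equilibrium price 19, so it binds.
At p = 17: qd = 82 - 3·17 = 31 and qs = 6·17 - 89 = 13.
Only 13 units reach the market. On the demand curve, the marginal buyer's willingness to pay at q = 13 is (82 - 13)/3 = 23.

23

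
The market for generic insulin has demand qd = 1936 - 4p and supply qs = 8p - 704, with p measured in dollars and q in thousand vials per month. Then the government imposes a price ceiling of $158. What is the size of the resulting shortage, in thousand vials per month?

Setting quantity demanded equal to quantity supplied, 1936 - 4p = 8p - 704, gives p* = 220 and q* = 1056.
Because the ceiling (158) lies below the market-clearing price, it is binding.
At p = 158: qd = 1936 - 4·158 = 1304 and qs = 8·158 - 704 = 560.
Shortage = qd - qs = 1304 - 560 = 744.

744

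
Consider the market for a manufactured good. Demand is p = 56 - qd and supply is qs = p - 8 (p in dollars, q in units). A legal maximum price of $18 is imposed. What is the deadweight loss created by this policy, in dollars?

Rearranging demand gives qd = 56 - p. Equilibrium: 56 - p = p - 8, so 64 = 2p and p* = 32, q* = 24.
Because the ceiling (18) lies below the market-clearing price, it is binding.
At p = 18: qd = 56 - 18 = 38 and qs = 18 - 8 = 10.
Quantity traded falls to 10. At q = 10 the demand price is 56 - 10 = 46 and the supply price is 8 + 10 = 18.
Deadweight loss = ½ · (46 - 18) · (24 - 10) = ½ · 28 · 14 = 196.

196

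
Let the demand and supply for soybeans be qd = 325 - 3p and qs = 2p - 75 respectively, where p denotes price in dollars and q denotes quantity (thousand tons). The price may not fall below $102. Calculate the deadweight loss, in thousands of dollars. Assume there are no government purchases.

Without the control the market clears where 325 - 3p = 2p - 75, i.e. p* = 80 and q* = 85.
Since 102 > 80, the floor is binding.
At p = 102: qd = 325 - 3·102 = 19 and qs = 2·102 - 75 = 129.
Quantity traded falls to 19. At q = 19 the demand price is (325 - 19)/3 = 102 and the supply price is (75 + 19)/2 = 47.
Deadweight loss = ½ · (102 - 47) · (85 - 19) = ½ · 55 · 66 = 1815.

1815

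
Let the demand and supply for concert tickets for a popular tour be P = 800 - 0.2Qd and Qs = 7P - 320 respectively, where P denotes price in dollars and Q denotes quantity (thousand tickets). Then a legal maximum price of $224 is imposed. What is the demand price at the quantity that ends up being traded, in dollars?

550.4

Rearranging demand gives Qd = 4000 - 5P. In a free market, 4000 - 5P = 7P - 320 gives the equilibrium P* = 360, Q* = 2200.
Since 224 < 360, the ceiling is binding.
At P = 224: Qd = 4000 - 5·224 = 2880 and Qs = 7·224 - 320 = 1248.
Only 1248 units reach the market. On the demand curve, the marginal buyer's willingness to pay at Q = 1248 is (4000 - 1248)/5 = 550.4.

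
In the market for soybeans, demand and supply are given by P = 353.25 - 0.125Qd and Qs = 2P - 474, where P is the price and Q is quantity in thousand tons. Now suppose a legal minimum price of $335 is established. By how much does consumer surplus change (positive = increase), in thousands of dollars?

-830

Rearranging demand gives Qd = 2826 - 8P. Equilibrium: 2826 - 8P = 2P - 474, so 3300 = 10P and P* = 330, Q* = 186.
The floor of 335 is above the equilibrium price 330, so it binds.
At P = 335: Qd = 2826 - 8·335 = 146 and Qs = 2·335 - 474 = 196.
Consumer surplus without the control is ½ · (353.25 - 330) · 186 = 2162.25.
With the floor, consumers buy 146 units at 335, so CS = ½ · (353.25 - 335) · 146 = 1332.25.
Change in consumer surplus = 1332.25 - 2162.25 = -830.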